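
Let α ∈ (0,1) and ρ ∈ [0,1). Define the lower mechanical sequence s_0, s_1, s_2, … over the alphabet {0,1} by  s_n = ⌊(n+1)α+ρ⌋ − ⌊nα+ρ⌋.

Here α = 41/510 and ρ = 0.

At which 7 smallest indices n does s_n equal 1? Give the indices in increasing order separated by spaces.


12 24 37 49 62 74 87

n=0: ⌊41/510⌋−⌊0/510⌋ = 0−0 = 0
n=1: ⌊82/510⌋−⌊41/510⌋ = 0−0 = 0
  …
n=12: ⌊533/510⌋−⌊492/510⌋ = 1−0 = 1  ← one
n=13: ⌊574/510⌋−⌊533/510⌋ = 1−1 = 0
n=14: ⌊615/510⌋−⌊574/510⌋ = 1−1 = 0
  …
n=24: ⌊1025/510⌋−⌊984/510⌋ = 2−1 = 1  ← one
n=25: ⌊1066/510⌋−⌊1025/510⌋ = 2−2 = 0
n=26: ⌊1107/510⌋−⌊1066/510⌋ = 2−2 = 0
  …
n=37: ⌊1558/510⌋−⌊1517/510⌋ = 3−2 = 1  ← one
n=38: ⌊1599/510⌋−⌊1558/510⌋ = 3−3 = 0
n=39: ⌊1640/510⌋−⌊1599/510⌋ = 3−3 = 0
  …
n=49: ⌊2050/510⌋−⌊2009/510⌋ = 4−3 = 1  ← one
n=50: ⌊2091/510⌋−⌊2050/510⌋ = 4−4 = 0
n=51: ⌊2132/510⌋−⌊2091/510⌋ = 4−4 = 0
  …
n=62: ⌊2583/510⌋−⌊2542/510⌋ = 5−4 = 1  ← one
n=63: ⌊2624/510⌋−⌊2583/510⌋ = 5−5 = 0
n=64: ⌊2665/510⌋−⌊2624/510⌋ = 5−5 = 0
  …
n=74: ⌊3075/510⌋−⌊3034/510⌋ = 6−5 = 1  ← one
n=75: ⌊3116/510⌋−⌊3075/510⌋ = 6−6 = 0
n=76: ⌊3157/510⌋−⌊3116/510⌋ = 6−6 = 0
  …
n=87: ⌊3608/510⌋−⌊3567/510⌋ = 7−6 = 1  ← one
positions of the first 7 ones: 12 24 37 49 62 74 87


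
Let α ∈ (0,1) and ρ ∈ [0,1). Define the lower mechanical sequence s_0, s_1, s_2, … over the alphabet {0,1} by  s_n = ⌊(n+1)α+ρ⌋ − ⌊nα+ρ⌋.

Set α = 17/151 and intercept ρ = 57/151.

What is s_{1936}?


(n+1)α + ρ = (1937·17 + 57) / 151 = 32986/151
nα + ρ     = (1936·17 + 57) / 151 = 32969/151
⌊32986/151⌋ = 218,  ⌊32969/151⌋ = 218
s_{1936} = 218 − 218 = 0

0


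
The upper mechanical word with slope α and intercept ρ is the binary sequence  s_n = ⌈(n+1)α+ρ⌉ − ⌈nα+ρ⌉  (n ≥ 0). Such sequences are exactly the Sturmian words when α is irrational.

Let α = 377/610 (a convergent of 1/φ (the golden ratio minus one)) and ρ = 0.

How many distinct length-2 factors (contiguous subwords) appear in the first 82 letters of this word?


t_n = ⌈(n·377)/610⌉ for n = 0 … 82:
  n=0…9: ⌈0/610⌉=0 ⌈377/610⌉=1 ⌈754/610⌉=2 ⌈1131/610⌉=2 ⌈1508/610⌉=3 ⌈1885/610⌉=4 ⌈2262/610⌉=4 ⌈2639/610⌉=5 ⌈3016/610⌉=5 ⌈3393/610⌉=6
  n=10…19: ⌈3770/610⌉=7 ⌈4147/610⌉=7 ⌈4524/610⌉=8 ⌈4901/610⌉=9 ⌈5278/610⌉=9 ⌈5655/610⌉=10 ⌈6032/610⌉=10 ⌈6409/610⌉=11 ⌈6786/610⌉=12 ⌈7163/610⌉=12
  n=20…29: ⌈7540/610⌉=13 ⌈7917/610⌉=13 ⌈8294/610⌉=14 ⌈8671/610⌉=15 ⌈9048/610⌉=15 ⌈9425/610⌉=16 ⌈9802/610⌉=17 ⌈10179/610⌉=17 ⌈10556/610⌉=18 ⌈10933/610⌉=18
  n=30…39: ⌈11310/610⌉=19 ⌈11687/610⌉=20 ⌈12064/610⌉=20 ⌈12441/610⌉=21 ⌈12818/610⌉=22 ⌈13195/610⌉=22 ⌈13572/610⌉=23 ⌈13949/610⌉=23 ⌈14326/610⌉=24 ⌈14703/610⌉=25
  n=40…49: ⌈15080/610⌉=25 ⌈15457/610⌉=26 ⌈15834/610⌉=26 ⌈16211/610⌉=27 ⌈16588/610⌉=28 ⌈16965/610⌉=28 ⌈17342/610⌉=29 ⌈17719/610⌉=30 ⌈18096/610⌉=30 ⌈18473/610⌉=31
  n=50…59: ⌈18850/610⌉=31 ⌈19227/610⌉=32 ⌈19604/610⌉=33 ⌈19981/610⌉=33 ⌈20358/610⌉=34 ⌈20735/610⌉=34 ⌈21112/610⌉=35 ⌈21489/610⌉=36 ⌈21866/610⌉=36 ⌈22243/610⌉=37
  n=60…69: ⌈22620/610⌉=38 ⌈22997/610⌉=38 ⌈23374/610⌉=39 ⌈23751/610⌉=39 ⌈24128/610⌉=40 ⌈24505/610⌉=41 ⌈24882/610⌉=41 ⌈25259/610⌉=42 ⌈25636/610⌉=43 ⌈26013/610⌉=43
  n=70…79: ⌈26390/610⌉=44 ⌈26767/610⌉=44 ⌈27144/610⌉=45 ⌈27521/610⌉=46 ⌈27898/610⌉=46 ⌈28275/610⌉=47 ⌈28652/610⌉=47 ⌈29029/610⌉=48 ⌈29406/610⌉=49 ⌈29783/610⌉=49
  n=80…82: ⌈30160/610⌉=50 ⌈30537/610⌉=51 ⌈30914/610⌉=51
s_n = t_(n+1) − t_n for n = 0 … 81 gives
prefix = 1101101011011010110101101101011011010110101101101011010110110101101101011010110110
slide a length-2 window over [0..1] … [80..81] (81 windows); first occurrence of each distinct factor:
  [  0..  1] 11
  [  1..  2] 10
  [  2..  3] 01
  (the other 78 windows repeat one of these)
distinct factors: {01, 10, 11}
count = 3  (Sturmian bound for length 2 is 3)

3


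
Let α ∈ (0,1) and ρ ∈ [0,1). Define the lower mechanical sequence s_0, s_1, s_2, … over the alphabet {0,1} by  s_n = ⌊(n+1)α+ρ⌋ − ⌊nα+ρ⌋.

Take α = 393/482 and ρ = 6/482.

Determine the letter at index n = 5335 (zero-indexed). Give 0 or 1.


1

(n+1)α + ρ = (5336·393 + 6) / 482 = 2097054/482
nα + ρ     = (5335·393 + 6) / 482 = 2096661/482
⌊2097054/482⌋ = 4350,  ⌊2096661/482⌋ = 4349
s_{5335} = 4350 − 4349 = 1


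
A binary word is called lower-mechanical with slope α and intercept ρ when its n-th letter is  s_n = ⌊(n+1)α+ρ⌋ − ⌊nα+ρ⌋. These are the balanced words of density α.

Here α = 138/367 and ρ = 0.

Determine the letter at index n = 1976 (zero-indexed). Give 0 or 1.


(n+1)α + ρ = (1977·138) / 367 = 272826/367
nα + ρ     = (1976·138) / 367 = 272688/367
⌊272826/367⌋ = 743,  ⌊272688/367⌋ = 743
s_{1976} = 743 − 743 = 0

0


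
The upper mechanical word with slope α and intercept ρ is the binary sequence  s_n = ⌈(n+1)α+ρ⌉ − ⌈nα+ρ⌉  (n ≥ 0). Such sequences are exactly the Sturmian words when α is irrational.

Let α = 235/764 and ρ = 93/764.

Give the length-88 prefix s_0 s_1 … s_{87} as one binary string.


n=0: ⌈(1·235+93)/764⌉ − ⌈(0·235+93)/764⌉ = ⌈328/764⌉ − ⌈93/764⌉ = 1 − 1 = 0
n=1: ⌈(2·235+93)/764⌉ − ⌈(1·235+93)/764⌉ = ⌈563/764⌉ − ⌈328/764⌉ = 1 − 1 = 0
n=2: ⌈(3·235+93)/764⌉ − ⌈(2·235+93)/764⌉ = ⌈798/764⌉ − ⌈563/764⌉ = 2 − 1 = 1
n=3: ⌈(4·235+93)/764⌉ − ⌈(3·235+93)/764⌉ = ⌈1033/764⌉ − ⌈798/764⌉ = 2 − 2 = 0
n=4: ⌈(5·235+93)/764⌉ − ⌈(4·235+93)/764⌉ = ⌈1268/764⌉ − ⌈1033/764⌉ = 2 − 2 = 0
n=5: ⌈(6·235+93)/764⌉ − ⌈(5·235+93)/764⌉ = ⌈1503/764⌉ − ⌈1268/764⌉ = 2 − 2 = 0
n=6: ⌈(7·235+93)/764⌉ − ⌈(6·235+93)/764⌉ = ⌈1738/764⌉ − ⌈1503/764⌉ = 3 − 2 = 1
n=7: ⌈(8·235+93)/764⌉ − ⌈(7·235+93)/764⌉ = ⌈1973/764⌉ − ⌈1738/764⌉ = 3 − 3 = 0
n=8: ⌈(9·235+93)/764⌉ − ⌈(8·235+93)/764⌉ = ⌈2208/764⌉ − ⌈1973/764⌉ = 3 − 3 = 0
n=9: ⌈(10·235+93)/764⌉ − ⌈(9·235+93)/764⌉ = ⌈2443/764⌉ − ⌈2208/764⌉ = 4 − 3 = 1
n=10: ⌈(11·235+93)/764⌉ − ⌈(10·235+93)/764⌉ = ⌈2678/764⌉ − ⌈2443/764⌉ = 4 − 4 = 0
n=11: ⌈(12·235+93)/764⌉ − ⌈(11·235+93)/764⌉ = ⌈2913/764⌉ − ⌈2678/764⌉ = 4 − 4 = 0
n=12: ⌈(13·235+93)/764⌉ − ⌈(12·235+93)/764⌉ = ⌈3148/764⌉ − ⌈2913/764⌉ = 5 − 4 = 1
n=13: ⌈(14·235+93)/764⌉ − ⌈(13·235+93)/764⌉ = ⌈3383/764⌉ − ⌈3148/764⌉ = 5 − 5 = 0
n=14: ⌈(15·235+93)/764⌉ − ⌈(14·235+93)/764⌉ = ⌈3618/764⌉ − ⌈3383/764⌉ = 5 − 5 = 0
n=15: ⌈(16·235+93)/764⌉ − ⌈(15·235+93)/764⌉ = ⌈3853/764⌉ − ⌈3618/764⌉ = 6 − 5 = 1
n=16: ⌈(17·235+93)/764⌉ − ⌈(16·235+93)/764⌉ = ⌈4088/764⌉ − ⌈3853/764⌉ = 6 − 6 = 0
n=17: ⌈(18·235+93)/764⌉ − ⌈(17·235+93)/764⌉ = ⌈4323/764⌉ − ⌈4088/764⌉ = 6 − 6 = 0
n=18: ⌈(19·235+93)/764⌉ − ⌈(18·235+93)/764⌉ = ⌈4558/764⌉ − ⌈4323/764⌉ = 6 − 6 = 0
n=19: ⌈(20·235+93)/764⌉ − ⌈(19·235+93)/764⌉ = ⌈4793/764⌉ − ⌈4558/764⌉ = 7 − 6 = 1
n=20: ⌈(21·235+93)/764⌉ − ⌈(20·235+93)/764⌉ = ⌈5028/764⌉ − ⌈4793/764⌉ = 7 − 7 = 0
n=21: ⌈(22·235+93)/764⌉ − ⌈(21·235+93)/764⌉ = ⌈5263/764⌉ − ⌈5028/764⌉ = 7 − 7 = 0
n=22: ⌈(23·235+93)/764⌉ − ⌈(22·235+93)/764⌉ = ⌈5498/764⌉ − ⌈5263/764⌉ = 8 − 7 = 1
n=23: ⌈(24·235+93)/764⌉ − ⌈(23·235+93)/764⌉ = ⌈5733/764⌉ − ⌈5498/764⌉ = 8 − 8 = 0
n=24: ⌈(25·235+93)/764⌉ − ⌈(24·235+93)/764⌉ = ⌈5968/764⌉ − ⌈5733/764⌉ = 8 − 8 = 0
n=25: ⌈(26·235+93)/764⌉ − ⌈(25·235+93)/764⌉ = ⌈6203/764⌉ − ⌈5968/764⌉ = 9 − 8 = 1
n=26: ⌈(27·235+93)/764⌉ − ⌈(26·235+93)/764⌉ = ⌈6438/764⌉ − ⌈6203/764⌉ = 9 − 9 = 0
n=27: ⌈(28·235+93)/764⌉ − ⌈(27·235+93)/764⌉ = ⌈6673/764⌉ − ⌈6438/764⌉ = 9 − 9 = 0
n=28: ⌈(29·235+93)/764⌉ − ⌈(28·235+93)/764⌉ = ⌈6908/764⌉ − ⌈6673/764⌉ = 10 − 9 = 1
n=29: ⌈(30·235+93)/764⌉ − ⌈(29·235+93)/764⌉ = ⌈7143/764⌉ − ⌈6908/764⌉ = 10 − 10 = 0
n=30: ⌈(31·235+93)/764⌉ − ⌈(30·235+93)/764⌉ = ⌈7378/764⌉ − ⌈7143/764⌉ = 10 − 10 = 0
n=31: ⌈(32·235+93)/764⌉ − ⌈(31·235+93)/764⌉ = ⌈7613/764⌉ − ⌈7378/764⌉ = 10 − 10 = 0
n=32: ⌈(33·235+93)/764⌉ − ⌈(32·235+93)/764⌉ = ⌈7848/764⌉ − ⌈7613/764⌉ = 11 − 10 = 1
n=33: ⌈(34·235+93)/764⌉ − ⌈(33·235+93)/764⌉ = ⌈8083/764⌉ − ⌈7848/764⌉ = 11 − 11 = 0
n=34: ⌈(35·235+93)/764⌉ − ⌈(34·235+93)/764⌉ = ⌈8318/764⌉ − ⌈8083/764⌉ = 11 − 11 = 0
n=35: ⌈(36·235+93)/764⌉ − ⌈(35·235+93)/764⌉ = ⌈8553/764⌉ − ⌈8318/764⌉ = 12 − 11 = 1
n=36: ⌈(37·235+93)/764⌉ − ⌈(36·235+93)/764⌉ = ⌈8788/764⌉ − ⌈8553/764⌉ = 12 − 12 = 0
n=37: ⌈(38·235+93)/764⌉ − ⌈(37·235+93)/764⌉ = ⌈9023/764⌉ − ⌈8788/764⌉ = 12 − 12 = 0
n=38: ⌈(39·235+93)/764⌉ − ⌈(38·235+93)/764⌉ = ⌈9258/764⌉ − ⌈9023/764⌉ = 13 − 12 = 1
n=39: ⌈(40·235+93)/764⌉ − ⌈(39·235+93)/764⌉ = ⌈9493/764⌉ − ⌈9258/764⌉ = 13 − 13 = 0
n=40: ⌈(41·235+93)/764⌉ − ⌈(40·235+93)/764⌉ = ⌈9728/764⌉ − ⌈9493/764⌉ = 13 − 13 = 0
n=41: ⌈(42·235+93)/764⌉ − ⌈(41·235+93)/764⌉ = ⌈9963/764⌉ − ⌈9728/764⌉ = 14 − 13 = 1
n=42: ⌈(43·235+93)/764⌉ − ⌈(42·235+93)/764⌉ = ⌈10198/764⌉ − ⌈9963/764⌉ = 14 − 14 = 0
n=43: ⌈(44·235+93)/764⌉ − ⌈(43·235+93)/764⌉ = ⌈10433/764⌉ − ⌈10198/764⌉ = 14 − 14 = 0
n=44: ⌈(45·235+93)/764⌉ − ⌈(44·235+93)/764⌉ = ⌈10668/764⌉ − ⌈10433/764⌉ = 14 − 14 = 0
n=45: ⌈(46·235+93)/764⌉ − ⌈(45·235+93)/764⌉ = ⌈10903/764⌉ − ⌈10668/764⌉ = 15 − 14 = 1
n=46: ⌈(47·235+93)/764⌉ − ⌈(46·235+93)/764⌉ = ⌈11138/764⌉ − ⌈10903/764⌉ = 15 − 15 = 0
n=47: ⌈(48·235+93)/764⌉ − ⌈(47·235+93)/764⌉ = ⌈11373/764⌉ − ⌈11138/764⌉ = 15 − 15 = 0
n=48: ⌈(49·235+93)/764⌉ − ⌈(48·235+93)/764⌉ = ⌈11608/764⌉ − ⌈11373/764⌉ = 16 − 15 = 1
n=49: ⌈(50·235+93)/764⌉ − ⌈(49·235+93)/764⌉ = ⌈11843/764⌉ − ⌈11608/764⌉ = 16 − 16 = 0
n=50: ⌈(51·235+93)/764⌉ − ⌈(50·235+93)/764⌉ = ⌈12078/764⌉ − ⌈11843/764⌉ = 16 − 16 = 0
n=51: ⌈(52·235+93)/764⌉ − ⌈(51·235+93)/764⌉ = ⌈12313/764⌉ − ⌈12078/764⌉ = 17 − 16 = 1
n=52: ⌈(53·235+93)/764⌉ − ⌈(52·235+93)/764⌉ = ⌈12548/764⌉ − ⌈12313/764⌉ = 17 − 17 = 0
n=53: ⌈(54·235+93)/764⌉ − ⌈(53·235+93)/764⌉ = ⌈12783/764⌉ − ⌈12548/764⌉ = 17 − 17 = 0
n=54: ⌈(55·235+93)/764⌉ − ⌈(54·235+93)/764⌉ = ⌈13018/764⌉ − ⌈12783/764⌉ = 18 − 17 = 1
n=55: ⌈(56·235+93)/764⌉ − ⌈(55·235+93)/764⌉ = ⌈13253/764⌉ − ⌈13018/764⌉ = 18 − 18 = 0
n=56: ⌈(57·235+93)/764⌉ − ⌈(56·235+93)/764⌉ = ⌈13488/764⌉ − ⌈13253/764⌉ = 18 − 18 = 0
n=57: ⌈(58·235+93)/764⌉ − ⌈(57·235+93)/764⌉ = ⌈13723/764⌉ − ⌈13488/764⌉ = 18 − 18 = 0
n=58: ⌈(59·235+93)/764⌉ − ⌈(58·235+93)/764⌉ = ⌈13958/764⌉ − ⌈13723/764⌉ = 19 − 18 = 1
n=59: ⌈(60·235+93)/764⌉ − ⌈(59·235+93)/764⌉ = ⌈14193/764⌉ − ⌈13958/764⌉ = 19 − 19 = 0
n=60: ⌈(61·235+93)/764⌉ − ⌈(60·235+93)/764⌉ = ⌈14428/764⌉ − ⌈14193/764⌉ = 19 − 19 = 0
n=61: ⌈(62·235+93)/764⌉ − ⌈(61·235+93)/764⌉ = ⌈14663/764⌉ − ⌈14428/764⌉ = 20 − 19 = 1
n=62: ⌈(63·235+93)/764⌉ − ⌈(62·235+93)/764⌉ = ⌈14898/764⌉ − ⌈14663/764⌉ = 20 − 20 = 0
n=63: ⌈(64·235+93)/764⌉ − ⌈(63·235+93)/764⌉ = ⌈15133/764⌉ − ⌈14898/764⌉ = 20 − 20 = 0
n=64: ⌈(65·235+93)/764⌉ − ⌈(64·235+93)/764⌉ = ⌈15368/764⌉ − ⌈15133/764⌉ = 21 − 20 = 1
n=65: ⌈(66·235+93)/764⌉ − ⌈(65·235+93)/764⌉ = ⌈15603/764⌉ − ⌈15368/764⌉ = 21 − 21 = 0
n=66: ⌈(67·235+93)/764⌉ − ⌈(66·235+93)/764⌉ = ⌈15838/764⌉ − ⌈15603/764⌉ = 21 − 21 = 0
n=67: ⌈(68·235+93)/764⌉ − ⌈(67·235+93)/764⌉ = ⌈16073/764⌉ − ⌈15838/764⌉ = 22 − 21 = 1
n=68: ⌈(69·235+93)/764⌉ − ⌈(68·235+93)/764⌉ = ⌈16308/764⌉ − ⌈16073/764⌉ = 22 − 22 = 0
n=69: ⌈(70·235+93)/764⌉ − ⌈(69·235+93)/764⌉ = ⌈16543/764⌉ − ⌈16308/764⌉ = 22 − 22 = 0
n=70: ⌈(71·235+93)/764⌉ − ⌈(70·235+93)/764⌉ = ⌈16778/764⌉ − ⌈16543/764⌉ = 22 − 22 = 0
n=71: ⌈(72·235+93)/764⌉ − ⌈(71·235+93)/764⌉ = ⌈17013/764⌉ − ⌈16778/764⌉ = 23 − 22 = 1
n=72: ⌈(73·235+93)/764⌉ − ⌈(72·235+93)/764⌉ = ⌈17248/764⌉ − ⌈17013/764⌉ = 23 − 23 = 0
n=73: ⌈(74·235+93)/764⌉ − ⌈(73·235+93)/764⌉ = ⌈17483/764⌉ − ⌈17248/764⌉ = 23 − 23 = 0
n=74: ⌈(75·235+93)/764⌉ − ⌈(74·235+93)/764⌉ = ⌈17718/764⌉ − ⌈17483/764⌉ = 24 − 23 = 1
n=75: ⌈(76·235+93)/764⌉ − ⌈(75·235+93)/764⌉ = ⌈17953/764⌉ − ⌈17718/764⌉ = 24 − 24 = 0
n=76: ⌈(77·235+93)/764⌉ − ⌈(76·235+93)/764⌉ = ⌈18188/764⌉ − ⌈17953/764⌉ = 24 − 24 = 0
n=77: ⌈(78·235+93)/764⌉ − ⌈(77·235+93)/764⌉ = ⌈18423/764⌉ − ⌈18188/764⌉ = 25 − 24 = 1
n=78: ⌈(79·235+93)/764⌉ − ⌈(78·235+93)/764⌉ = ⌈18658/764⌉ − ⌈18423/764⌉ = 25 − 25 = 0
n=79: ⌈(80·235+93)/764⌉ − ⌈(79·235+93)/764⌉ = ⌈18893/764⌉ − ⌈18658/764⌉ = 25 − 25 = 0
n=80: ⌈(81·235+93)/764⌉ − ⌈(80·235+93)/764⌉ = ⌈19128/764⌉ − ⌈18893/764⌉ = 26 − 25 = 1
n=81: ⌈(82·235+93)/764⌉ − ⌈(81·235+93)/764⌉ = ⌈19363/764⌉ − ⌈19128/764⌉ = 26 − 26 = 0
n=82: ⌈(83·235+93)/764⌉ − ⌈(82·235+93)/764⌉ = ⌈19598/764⌉ − ⌈19363/764⌉ = 26 − 26 = 0
n=83: ⌈(84·235+93)/764⌉ − ⌈(83·235+93)/764⌉ = ⌈19833/764⌉ − ⌈19598/764⌉ = 26 − 26 = 0
n=84: ⌈(85·235+93)/764⌉ − ⌈(84·235+93)/764⌉ = ⌈20068/764⌉ − ⌈19833/764⌉ = 27 − 26 = 1
n=85: ⌈(86·235+93)/764⌉ − ⌈(85·235+93)/764⌉ = ⌈20303/764⌉ − ⌈20068/764⌉ = 27 − 27 = 0
n=86: ⌈(87·235+93)/764⌉ − ⌈(86·235+93)/764⌉ = ⌈20538/764⌉ − ⌈20303/764⌉ = 27 − 27 = 0
n=87: ⌈(88·235+93)/764⌉ − ⌈(87·235+93)/764⌉ = ⌈20773/764⌉ − ⌈20538/764⌉ = 28 − 27 = 1

0010001001001001000100100100100010010010010001001001001000100100100100010010010010001001


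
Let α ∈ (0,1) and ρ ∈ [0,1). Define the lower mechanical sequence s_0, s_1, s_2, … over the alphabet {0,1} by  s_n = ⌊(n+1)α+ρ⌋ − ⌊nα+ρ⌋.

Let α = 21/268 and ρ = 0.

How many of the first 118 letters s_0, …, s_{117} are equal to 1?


#1s = Σ_{n=0}^{117} s_n = Σ_{n=0}^{117} (⌊(n+1)α+ρ⌋ − ⌊nα+ρ⌋)
the sum telescopes: every ⌊nα+ρ⌋ with 0 < n < 118 appears once with + and once with −, leaving ⌊118α+ρ⌋ − ⌊0·α+ρ⌋
118α + ρ = (118·21) / 268 = 2478/268
ρ = 0/268
⌊2478/268⌋ = 9,  ⌊0/268⌋ = 0
#1s = 9 − 0 = 9

9


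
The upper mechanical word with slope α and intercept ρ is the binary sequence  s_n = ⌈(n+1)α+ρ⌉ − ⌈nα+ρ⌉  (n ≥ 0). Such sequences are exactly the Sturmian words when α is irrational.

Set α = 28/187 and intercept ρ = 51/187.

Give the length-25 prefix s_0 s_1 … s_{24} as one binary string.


n=0: ⌈(1·28+51)/187⌉ − ⌈(0·28+51)/187⌉ = ⌈79/187⌉ − ⌈51/187⌉ = 1 − 1 = 0
n=1: ⌈(2·28+51)/187⌉ − ⌈(1·28+51)/187⌉ = ⌈107/187⌉ − ⌈79/187⌉ = 1 − 1 = 0
n=2: ⌈(3·28+51)/187⌉ − ⌈(2·28+51)/187⌉ = ⌈135/187⌉ − ⌈107/187⌉ = 1 − 1 = 0
n=3: ⌈(4·28+51)/187⌉ − ⌈(3·28+51)/187⌉ = ⌈163/187⌉ − ⌈135/187⌉ = 1 − 1 = 0
n=4: ⌈(5·28+51)/187⌉ − ⌈(4·28+51)/187⌉ = ⌈191/187⌉ − ⌈163/187⌉ = 2 − 1 = 1
n=5: ⌈(6·28+51)/187⌉ − ⌈(5·28+51)/187⌉ = ⌈219/187⌉ − ⌈191/187⌉ = 2 − 2 = 0
n=6: ⌈(7·28+51)/187⌉ − ⌈(6·28+51)/187⌉ = ⌈247/187⌉ − ⌈219/187⌉ = 2 − 2 = 0
n=7: ⌈(8·28+51)/187⌉ − ⌈(7·28+51)/187⌉ = ⌈275/187⌉ − ⌈247/187⌉ = 2 − 2 = 0
n=8: ⌈(9·28+51)/187⌉ − ⌈(8·28+51)/187⌉ = ⌈303/187⌉ − ⌈275/187⌉ = 2 − 2 = 0
n=9: ⌈(10·28+51)/187⌉ − ⌈(9·28+51)/187⌉ = ⌈331/187⌉ − ⌈303/187⌉ = 2 − 2 = 0
n=10: ⌈(11·28+51)/187⌉ − ⌈(10·28+51)/187⌉ = ⌈359/187⌉ − ⌈331/187⌉ = 2 − 2 = 0
n=11: ⌈(12·28+51)/187⌉ − ⌈(11·28+51)/187⌉ = ⌈387/187⌉ − ⌈359/187⌉ = 3 − 2 = 1
n=12: ⌈(13·28+51)/187⌉ − ⌈(12·28+51)/187⌉ = ⌈415/187⌉ − ⌈387/187⌉ = 3 − 3 = 0
n=13: ⌈(14·28+51)/187⌉ − ⌈(13·28+51)/187⌉ = ⌈443/187⌉ − ⌈415/187⌉ = 3 − 3 = 0
n=14: ⌈(15·28+51)/187⌉ − ⌈(14·28+51)/187⌉ = ⌈471/187⌉ − ⌈443/187⌉ = 3 − 3 = 0
n=15: ⌈(16·28+51)/187⌉ − ⌈(15·28+51)/187⌉ = ⌈499/187⌉ − ⌈471/187⌉ = 3 − 3 = 0
n=16: ⌈(17·28+51)/187⌉ − ⌈(16·28+51)/187⌉ = ⌈527/187⌉ − ⌈499/187⌉ = 3 − 3 = 0
n=17: ⌈(18·28+51)/187⌉ − ⌈(17·28+51)/187⌉ = ⌈555/187⌉ − ⌈527/187⌉ = 3 − 3 = 0
n=18: ⌈(19·28+51)/187⌉ − ⌈(18·28+51)/187⌉ = ⌈583/187⌉ − ⌈555/187⌉ = 4 − 3 = 1
n=19: ⌈(20·28+51)/187⌉ − ⌈(19·28+51)/187⌉ = ⌈611/187⌉ − ⌈583/187⌉ = 4 − 4 = 0
n=20: ⌈(21·28+51)/187⌉ − ⌈(20·28+51)/187⌉ = ⌈639/187⌉ − ⌈611/187⌉ = 4 − 4 = 0
n=21: ⌈(22·28+51)/187⌉ − ⌈(21·28+51)/187⌉ = ⌈667/187⌉ − ⌈639/187⌉ = 4 − 4 = 0
n=22: ⌈(23·28+51)/187⌉ − ⌈(22·28+51)/187⌉ = ⌈695/187⌉ − ⌈667/187⌉ = 4 − 4 = 0
n=23: ⌈(24·28+51)/187⌉ − ⌈(23·28+51)/187⌉ = ⌈723/187⌉ − ⌈695/187⌉ = 4 − 4 = 0
n=24: ⌈(25·28+51)/187⌉ − ⌈(24·28+51)/187⌉ = ⌈751/187⌉ − ⌈723/187⌉ = 5 − 4 = 1

0000100000010000001000001


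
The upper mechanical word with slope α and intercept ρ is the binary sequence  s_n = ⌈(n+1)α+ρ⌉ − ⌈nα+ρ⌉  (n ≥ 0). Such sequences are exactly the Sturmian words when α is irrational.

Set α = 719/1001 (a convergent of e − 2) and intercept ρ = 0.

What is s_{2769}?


(n+1)α + ρ = (2770·719) / 1001 = 1991630/1001
nα + ρ     = (2769·719) / 1001 = 1990911/1001
⌈1991630/1001⌉ = 1990,  ⌈1990911/1001⌉ = 1989
s_{2769} = 1990 − 1989 = 1

1


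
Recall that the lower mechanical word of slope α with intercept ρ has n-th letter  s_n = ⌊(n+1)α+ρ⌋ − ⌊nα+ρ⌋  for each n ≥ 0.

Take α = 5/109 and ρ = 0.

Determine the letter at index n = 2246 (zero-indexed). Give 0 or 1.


0

(n+1)α + ρ = (2247·5) / 109 = 11235/109
nα + ρ     = (2246·5) / 109 = 11230/109
⌊11235/109⌋ = 103,  ⌊11230/109⌋ = 103
s_{2246} = 103 − 103 = 0


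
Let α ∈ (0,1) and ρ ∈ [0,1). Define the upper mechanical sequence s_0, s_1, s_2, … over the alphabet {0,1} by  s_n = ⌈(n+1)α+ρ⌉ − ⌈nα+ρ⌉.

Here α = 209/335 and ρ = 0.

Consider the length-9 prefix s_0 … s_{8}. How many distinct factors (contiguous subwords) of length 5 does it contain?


5

t_n = ⌈(n·209)/335⌉ for n = 0 … 9:
  n=0…9: ⌈0/335⌉=0 ⌈209/335⌉=1 ⌈418/335⌉=2 ⌈627/335⌉=2 ⌈836/335⌉=3 ⌈1045/335⌉=4 ⌈1254/335⌉=4 ⌈1463/335⌉=5 ⌈1672/335⌉=5 ⌈1881/335⌉=6
s_n = t_(n+1) − t_n for n = 0 … 8 gives
prefix = 110110101
slide a length-5 window over [0..4] … [4..8] (5 windows); first occurrence of each distinct factor:
  [  0..  4] 11011
  [  1..  5] 10110
  [  2..  6] 01101
  [  3..  7] 11010
  [  4..  8] 10101
distinct factors: {01101, 10101, 10110, 11010, 11011}
count = 5  (Sturmian bound for length 5 is 6)


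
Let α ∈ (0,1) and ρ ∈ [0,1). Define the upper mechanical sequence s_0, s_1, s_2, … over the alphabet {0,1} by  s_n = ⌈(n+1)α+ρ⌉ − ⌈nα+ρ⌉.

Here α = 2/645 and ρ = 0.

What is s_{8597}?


0

(n+1)α + ρ = (8598·2) / 645 = 17196/645
nα + ρ     = (8597·2) / 645 = 17194/645
⌈17196/645⌉ = 27,  ⌈17194/645⌉ = 27
s_{8597} = 27 − 27 = 0


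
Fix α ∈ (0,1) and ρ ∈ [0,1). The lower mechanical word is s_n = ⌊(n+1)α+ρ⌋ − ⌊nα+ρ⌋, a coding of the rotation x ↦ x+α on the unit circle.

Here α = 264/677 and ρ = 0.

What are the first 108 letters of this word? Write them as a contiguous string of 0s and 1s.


n=0: ⌊(1·264)/677⌋ − ⌊(0·264)/677⌋ = ⌊264/677⌋ − ⌊0/677⌋ = 0 − 0 = 0
n=1: ⌊(2·264)/677⌋ − ⌊(1·264)/677⌋ = ⌊528/677⌋ − ⌊264/677⌋ = 0 − 0 = 0
n=2: ⌊(3·264)/677⌋ − ⌊(2·264)/677⌋ = ⌊792/677⌋ − ⌊528/677⌋ = 1 − 0 = 1
n=3: ⌊(4·264)/677⌋ − ⌊(3·264)/677⌋ = ⌊1056/677⌋ − ⌊792/677⌋ = 1 − 1 = 0
n=4: ⌊(5·264)/677⌋ − ⌊(4·264)/677⌋ = ⌊1320/677⌋ − ⌊1056/677⌋ = 1 − 1 = 0
n=5: ⌊(6·264)/677⌋ − ⌊(5·264)/677⌋ = ⌊1584/677⌋ − ⌊1320/677⌋ = 2 − 1 = 1
n=6: ⌊(7·264)/677⌋ − ⌊(6·264)/677⌋ = ⌊1848/677⌋ − ⌊1584/677⌋ = 2 − 2 = 0
n=7: ⌊(8·264)/677⌋ − ⌊(7·264)/677⌋ = ⌊2112/677⌋ − ⌊1848/677⌋ = 3 − 2 = 1
n=8: ⌊(9·264)/677⌋ − ⌊(8·264)/677⌋ = ⌊2376/677⌋ − ⌊2112/677⌋ = 3 − 3 = 0
n=9: ⌊(10·264)/677⌋ − ⌊(9·264)/677⌋ = ⌊2640/677⌋ − ⌊2376/677⌋ = 3 − 3 = 0
n=10: ⌊(11·264)/677⌋ − ⌊(10·264)/677⌋ = ⌊2904/677⌋ − ⌊2640/677⌋ = 4 − 3 = 1
n=11: ⌊(12·264)/677⌋ − ⌊(11·264)/677⌋ = ⌊3168/677⌋ − ⌊2904/677⌋ = 4 − 4 = 0
n=12: ⌊(13·264)/677⌋ − ⌊(12·264)/677⌋ = ⌊3432/677⌋ − ⌊3168/677⌋ = 5 − 4 = 1
n=13: ⌊(14·264)/677⌋ − ⌊(13·264)/677⌋ = ⌊3696/677⌋ − ⌊3432/677⌋ = 5 − 5 = 0
n=14: ⌊(15·264)/677⌋ − ⌊(14·264)/677⌋ = ⌊3960/677⌋ − ⌊3696/677⌋ = 5 − 5 = 0
n=15: ⌊(16·264)/677⌋ − ⌊(15·264)/677⌋ = ⌊4224/677⌋ − ⌊3960/677⌋ = 6 − 5 = 1
n=16: ⌊(17·264)/677⌋ − ⌊(16·264)/677⌋ = ⌊4488/677⌋ − ⌊4224/677⌋ = 6 − 6 = 0
n=17: ⌊(18·264)/677⌋ − ⌊(17·264)/677⌋ = ⌊4752/677⌋ − ⌊4488/677⌋ = 7 − 6 = 1
n=18: ⌊(19·264)/677⌋ − ⌊(18·264)/677⌋ = ⌊5016/677⌋ − ⌊4752/677⌋ = 7 − 7 = 0
n=19: ⌊(20·264)/677⌋ − ⌊(19·264)/677⌋ = ⌊5280/677⌋ − ⌊5016/677⌋ = 7 − 7 = 0
n=20: ⌊(21·264)/677⌋ − ⌊(20·264)/677⌋ = ⌊5544/677⌋ − ⌊5280/677⌋ = 8 − 7 = 1
n=21: ⌊(22·264)/677⌋ − ⌊(21·264)/677⌋ = ⌊5808/677⌋ − ⌊5544/677⌋ = 8 − 8 = 0
n=22: ⌊(23·264)/677⌋ − ⌊(22·264)/677⌋ = ⌊6072/677⌋ − ⌊5808/677⌋ = 8 − 8 = 0
n=23: ⌊(24·264)/677⌋ − ⌊(23·264)/677⌋ = ⌊6336/677⌋ − ⌊6072/677⌋ = 9 − 8 = 1
n=24: ⌊(25·264)/677⌋ − ⌊(24·264)/677⌋ = ⌊6600/677⌋ − ⌊6336/677⌋ = 9 − 9 = 0
n=25: ⌊(26·264)/677⌋ − ⌊(25·264)/677⌋ = ⌊6864/677⌋ − ⌊6600/677⌋ = 10 − 9 = 1
n=26: ⌊(27·264)/677⌋ − ⌊(26·264)/677⌋ = ⌊7128/677⌋ − ⌊6864/677⌋ = 10 − 10 = 0
n=27: ⌊(28·264)/677⌋ − ⌊(27·264)/677⌋ = ⌊7392/677⌋ − ⌊7128/677⌋ = 10 − 10 = 0
n=28: ⌊(29·264)/677⌋ − ⌊(28·264)/677⌋ = ⌊7656/677⌋ − ⌊7392/677⌋ = 11 − 10 = 1
n=29: ⌊(30·264)/677⌋ − ⌊(29·264)/677⌋ = ⌊7920/677⌋ − ⌊7656/677⌋ = 11 − 11 = 0
n=30: ⌊(31·264)/677⌋ − ⌊(30·264)/677⌋ = ⌊8184/677⌋ − ⌊7920/677⌋ = 12 − 11 = 1
n=31: ⌊(32·264)/677⌋ − ⌊(31·264)/677⌋ = ⌊8448/677⌋ − ⌊8184/677⌋ = 12 − 12 = 0
n=32: ⌊(33·264)/677⌋ − ⌊(32·264)/677⌋ = ⌊8712/677⌋ − ⌊8448/677⌋ = 12 − 12 = 0
n=33: ⌊(34·264)/677⌋ − ⌊(33·264)/677⌋ = ⌊8976/677⌋ − ⌊8712/677⌋ = 13 − 12 = 1
n=34: ⌊(35·264)/677⌋ − ⌊(34·264)/677⌋ = ⌊9240/677⌋ − ⌊8976/677⌋ = 13 − 13 = 0
n=35: ⌊(36·264)/677⌋ − ⌊(35·264)/677⌋ = ⌊9504/677⌋ − ⌊9240/677⌋ = 14 − 13 = 1
n=36: ⌊(37·264)/677⌋ − ⌊(36·264)/677⌋ = ⌊9768/677⌋ − ⌊9504/677⌋ = 14 − 14 = 0
n=37: ⌊(38·264)/677⌋ − ⌊(37·264)/677⌋ = ⌊10032/677⌋ − ⌊9768/677⌋ = 14 − 14 = 0
n=38: ⌊(39·264)/677⌋ − ⌊(38·264)/677⌋ = ⌊10296/677⌋ − ⌊10032/677⌋ = 15 − 14 = 1
n=39: ⌊(40·264)/677⌋ − ⌊(39·264)/677⌋ = ⌊10560/677⌋ − ⌊10296/677⌋ = 15 − 15 = 0
n=40: ⌊(41·264)/677⌋ − ⌊(40·264)/677⌋ = ⌊10824/677⌋ − ⌊10560/677⌋ = 15 − 15 = 0
n=41: ⌊(42·264)/677⌋ − ⌊(41·264)/677⌋ = ⌊11088/677⌋ − ⌊10824/677⌋ = 16 − 15 = 1
n=42: ⌊(43·264)/677⌋ − ⌊(42·264)/677⌋ = ⌊11352/677⌋ − ⌊11088/677⌋ = 16 − 16 = 0
n=43: ⌊(44·264)/677⌋ − ⌊(43·264)/677⌋ = ⌊11616/677⌋ − ⌊11352/677⌋ = 17 − 16 = 1
n=44: ⌊(45·264)/677⌋ − ⌊(44·264)/677⌋ = ⌊11880/677⌋ − ⌊11616/677⌋ = 17 − 17 = 0
n=45: ⌊(46·264)/677⌋ − ⌊(45·264)/677⌋ = ⌊12144/677⌋ − ⌊11880/677⌋ = 17 − 17 = 0
n=46: ⌊(47·264)/677⌋ − ⌊(46·264)/677⌋ = ⌊12408/677⌋ − ⌊12144/677⌋ = 18 − 17 = 1
n=47: ⌊(48·264)/677⌋ − ⌊(47·264)/677⌋ = ⌊12672/677⌋ − ⌊12408/677⌋ = 18 − 18 = 0
n=48: ⌊(49·264)/677⌋ − ⌊(48·264)/677⌋ = ⌊12936/677⌋ − ⌊12672/677⌋ = 19 − 18 = 1
n=49: ⌊(50·264)/677⌋ − ⌊(49·264)/677⌋ = ⌊13200/677⌋ − ⌊12936/677⌋ = 19 − 19 = 0
n=50: ⌊(51·264)/677⌋ − ⌊(50·264)/677⌋ = ⌊13464/677⌋ − ⌊13200/677⌋ = 19 − 19 = 0
n=51: ⌊(52·264)/677⌋ − ⌊(51·264)/677⌋ = ⌊13728/677⌋ − ⌊13464/677⌋ = 20 − 19 = 1
n=52: ⌊(53·264)/677⌋ − ⌊(52·264)/677⌋ = ⌊13992/677⌋ − ⌊13728/677⌋ = 20 − 20 = 0
n=53: ⌊(54·264)/677⌋ − ⌊(53·264)/677⌋ = ⌊14256/677⌋ − ⌊13992/677⌋ = 21 − 20 = 1
n=54: ⌊(55·264)/677⌋ − ⌊(54·264)/677⌋ = ⌊14520/677⌋ − ⌊14256/677⌋ = 21 − 21 = 0
n=55: ⌊(56·264)/677⌋ − ⌊(55·264)/677⌋ = ⌊14784/677⌋ − ⌊14520/677⌋ = 21 − 21 = 0
n=56: ⌊(57·264)/677⌋ − ⌊(56·264)/677⌋ = ⌊15048/677⌋ − ⌊14784/677⌋ = 22 − 21 = 1
n=57: ⌊(58·264)/677⌋ − ⌊(57·264)/677⌋ = ⌊15312/677⌋ − ⌊15048/677⌋ = 22 − 22 = 0
n=58: ⌊(59·264)/677⌋ − ⌊(58·264)/677⌋ = ⌊15576/677⌋ − ⌊15312/677⌋ = 23 − 22 = 1
n=59: ⌊(60·264)/677⌋ − ⌊(59·264)/677⌋ = ⌊15840/677⌋ − ⌊15576/677⌋ = 23 − 23 = 0
n=60: ⌊(61·264)/677⌋ − ⌊(60·264)/677⌋ = ⌊16104/677⌋ − ⌊15840/677⌋ = 23 − 23 = 0
n=61: ⌊(62·264)/677⌋ − ⌊(61·264)/677⌋ = ⌊16368/677⌋ − ⌊16104/677⌋ = 24 − 23 = 1
n=62: ⌊(63·264)/677⌋ − ⌊(62·264)/677⌋ = ⌊16632/677⌋ − ⌊16368/677⌋ = 24 − 24 = 0
n=63: ⌊(64·264)/677⌋ − ⌊(63·264)/677⌋ = ⌊16896/677⌋ − ⌊16632/677⌋ = 24 − 24 = 0
n=64: ⌊(65·264)/677⌋ − ⌊(64·264)/677⌋ = ⌊17160/677⌋ − ⌊16896/677⌋ = 25 − 24 = 1
n=65: ⌊(66·264)/677⌋ − ⌊(65·264)/677⌋ = ⌊17424/677⌋ − ⌊17160/677⌋ = 25 − 25 = 0
n=66: ⌊(67·264)/677⌋ − ⌊(66·264)/677⌋ = ⌊17688/677⌋ − ⌊17424/677⌋ = 26 − 25 = 1
n=67: ⌊(68·264)/677⌋ − ⌊(67·264)/677⌋ = ⌊17952/677⌋ − ⌊17688/677⌋ = 26 − 26 = 0
n=68: ⌊(69·264)/677⌋ − ⌊(68·264)/677⌋ = ⌊18216/677⌋ − ⌊17952/677⌋ = 26 − 26 = 0
n=69: ⌊(70·264)/677⌋ − ⌊(69·264)/677⌋ = ⌊18480/677⌋ − ⌊18216/677⌋ = 27 − 26 = 1
n=70: ⌊(71·264)/677⌋ − ⌊(70·264)/677⌋ = ⌊18744/677⌋ − ⌊18480/677⌋ = 27 − 27 = 0
n=71: ⌊(72·264)/677⌋ − ⌊(71·264)/677⌋ = ⌊19008/677⌋ − ⌊18744/677⌋ = 28 − 27 = 1
n=72: ⌊(73·264)/677⌋ − ⌊(72·264)/677⌋ = ⌊19272/677⌋ − ⌊19008/677⌋ = 28 − 28 = 0
n=73: ⌊(74·264)/677⌋ − ⌊(73·264)/677⌋ = ⌊19536/677⌋ − ⌊19272/677⌋ = 28 − 28 = 0
n=74: ⌊(75·264)/677⌋ − ⌊(74·264)/677⌋ = ⌊19800/677⌋ − ⌊19536/677⌋ = 29 − 28 = 1
n=75: ⌊(76·264)/677⌋ − ⌊(75·264)/677⌋ = ⌊20064/677⌋ − ⌊19800/677⌋ = 29 − 29 = 0
n=76: ⌊(77·264)/677⌋ − ⌊(76·264)/677⌋ = ⌊20328/677⌋ − ⌊20064/677⌋ = 30 − 29 = 1
n=77: ⌊(78·264)/677⌋ − ⌊(77·264)/677⌋ = ⌊20592/677⌋ − ⌊20328/677⌋ = 30 − 30 = 0
n=78: ⌊(79·264)/677⌋ − ⌊(78·264)/677⌋ = ⌊20856/677⌋ − ⌊20592/677⌋ = 30 − 30 = 0
n=79: ⌊(80·264)/677⌋ − ⌊(79·264)/677⌋ = ⌊21120/677⌋ − ⌊20856/677⌋ = 31 − 30 = 1
n=80: ⌊(81·264)/677⌋ − ⌊(80·264)/677⌋ = ⌊21384/677⌋ − ⌊21120/677⌋ = 31 − 31 = 0
n=81: ⌊(82·264)/677⌋ − ⌊(81·264)/677⌋ = ⌊21648/677⌋ − ⌊21384/677⌋ = 31 − 31 = 0
n=82: ⌊(83·264)/677⌋ − ⌊(82·264)/677⌋ = ⌊21912/677⌋ − ⌊21648/677⌋ = 32 − 31 = 1
n=83: ⌊(84·264)/677⌋ − ⌊(83·264)/677⌋ = ⌊22176/677⌋ − ⌊21912/677⌋ = 32 − 32 = 0
n=84: ⌊(85·264)/677⌋ − ⌊(84·264)/677⌋ = ⌊22440/677⌋ − ⌊22176/677⌋ = 33 − 32 = 1
n=85: ⌊(86·264)/677⌋ − ⌊(85·264)/677⌋ = ⌊22704/677⌋ − ⌊22440/677⌋ = 33 − 33 = 0
n=86: ⌊(87·264)/677⌋ − ⌊(86·264)/677⌋ = ⌊22968/677⌋ − ⌊22704/677⌋ = 33 − 33 = 0
n=87: ⌊(88·264)/677⌋ − ⌊(87·264)/677⌋ = ⌊23232/677⌋ − ⌊22968/677⌋ = 34 − 33 = 1
n=88: ⌊(89·264)/677⌋ − ⌊(88·264)/677⌋ = ⌊23496/677⌋ − ⌊23232/677⌋ = 34 − 34 = 0
n=89: ⌊(90·264)/677⌋ − ⌊(89·264)/677⌋ = ⌊23760/677⌋ − ⌊23496/677⌋ = 35 − 34 = 1
n=90: ⌊(91·264)/677⌋ − ⌊(90·264)/677⌋ = ⌊24024/677⌋ − ⌊23760/677⌋ = 35 − 35 = 0
n=91: ⌊(92·264)/677⌋ − ⌊(91·264)/677⌋ = ⌊24288/677⌋ − ⌊24024/677⌋ = 35 − 35 = 0
n=92: ⌊(93·264)/677⌋ − ⌊(92·264)/677⌋ = ⌊24552/677⌋ − ⌊24288/677⌋ = 36 − 35 = 1
n=93: ⌊(94·264)/677⌋ − ⌊(93·264)/677⌋ = ⌊24816/677⌋ − ⌊24552/677⌋ = 36 − 36 = 0
n=94: ⌊(95·264)/677⌋ − ⌊(94·264)/677⌋ = ⌊25080/677⌋ − ⌊24816/677⌋ = 37 − 36 = 1
n=95: ⌊(96·264)/677⌋ − ⌊(95·264)/677⌋ = ⌊25344/677⌋ − ⌊25080/677⌋ = 37 − 37 = 0
n=96: ⌊(97·264)/677⌋ − ⌊(96·264)/677⌋ = ⌊25608/677⌋ − ⌊25344/677⌋ = 37 − 37 = 0
n=97: ⌊(98·264)/677⌋ − ⌊(97·264)/677⌋ = ⌊25872/677⌋ − ⌊25608/677⌋ = 38 − 37 = 1
n=98: ⌊(99·264)/677⌋ − ⌊(98·264)/677⌋ = ⌊26136/677⌋ − ⌊25872/677⌋ = 38 − 38 = 0
n=99: ⌊(100·264)/677⌋ − ⌊(99·264)/677⌋ = ⌊26400/677⌋ − ⌊26136/677⌋ = 38 − 38 = 0
n=100: ⌊(101·264)/677⌋ − ⌊(100·264)/677⌋ = ⌊26664/677⌋ − ⌊26400/677⌋ = 39 − 38 = 1
n=101: ⌊(102·264)/677⌋ − ⌊(101·264)/677⌋ = ⌊26928/677⌋ − ⌊26664/677⌋ = 39 − 39 = 0
n=102: ⌊(103·264)/677⌋ − ⌊(102·264)/677⌋ = ⌊27192/677⌋ − ⌊26928/677⌋ = 40 − 39 = 1
n=103: ⌊(104·264)/677⌋ − ⌊(103·264)/677⌋ = ⌊27456/677⌋ − ⌊27192/677⌋ = 40 − 40 = 0
n=104: ⌊(105·264)/677⌋ − ⌊(104·264)/677⌋ = ⌊27720/677⌋ − ⌊27456/677⌋ = 40 − 40 = 0
n=105: ⌊(106·264)/677⌋ − ⌊(105·264)/677⌋ = ⌊27984/677⌋ − ⌊27720/677⌋ = 41 − 40 = 1
n=106: ⌊(107·264)/677⌋ − ⌊(106·264)/677⌋ = ⌊28248/677⌋ − ⌊27984/677⌋ = 41 − 41 = 0
n=107: ⌊(108·264)/677⌋ − ⌊(107·264)/677⌋ = ⌊28512/677⌋ − ⌊28248/677⌋ = 42 − 41 = 1

001001010010100101001001010010100101001001010010100101001010010010100101001010010010100101001010010010100101


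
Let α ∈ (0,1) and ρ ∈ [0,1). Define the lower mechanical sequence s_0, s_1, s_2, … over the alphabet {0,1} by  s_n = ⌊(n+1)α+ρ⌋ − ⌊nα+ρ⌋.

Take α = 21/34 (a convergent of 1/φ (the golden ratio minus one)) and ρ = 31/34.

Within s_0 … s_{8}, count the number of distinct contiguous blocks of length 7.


3

t_n = ⌊(n·21+31)/34⌋ for n = 0 … 9:
  n=0…9: ⌊31/34⌋=0 ⌊52/34⌋=1 ⌊73/34⌋=2 ⌊94/34⌋=2 ⌊115/34⌋=3 ⌊136/34⌋=4 ⌊157/34⌋=4 ⌊178/34⌋=5 ⌊199/34⌋=5 ⌊220/34⌋=6
s_n = t_(n+1) − t_n for n = 0 … 8 gives
prefix = 110110101
slide a length-7 window over [0..6] … [2..8] (3 windows); first occurrence of each distinct factor:
  [  0..  6] 1101101
  [  1..  7] 1011010
  [  2..  8] 0110101
distinct factors: {0110101, 1011010, 1101101}
count = 3  (Sturmian bound for length 7 is 8)


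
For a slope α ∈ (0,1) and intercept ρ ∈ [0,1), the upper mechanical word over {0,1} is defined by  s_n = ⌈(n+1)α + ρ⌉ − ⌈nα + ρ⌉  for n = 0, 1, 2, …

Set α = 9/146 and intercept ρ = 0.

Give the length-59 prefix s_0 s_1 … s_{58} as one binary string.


10000000000000001000000000000000100000000000000010000000000

n=0: ⌈(1·9)/146⌉ − ⌈(0·9)/146⌉ = ⌈9/146⌉ − ⌈0/146⌉ = 1 − 0 = 1
n=1: ⌈(2·9)/146⌉ − ⌈(1·9)/146⌉ = ⌈18/146⌉ − ⌈9/146⌉ = 1 − 1 = 0
n=2: ⌈(3·9)/146⌉ − ⌈(2·9)/146⌉ = ⌈27/146⌉ − ⌈18/146⌉ = 1 − 1 = 0
n=3: ⌈(4·9)/146⌉ − ⌈(3·9)/146⌉ = ⌈36/146⌉ − ⌈27/146⌉ = 1 − 1 = 0
n=4: ⌈(5·9)/146⌉ − ⌈(4·9)/146⌉ = ⌈45/146⌉ − ⌈36/146⌉ = 1 − 1 = 0
n=5: ⌈(6·9)/146⌉ − ⌈(5·9)/146⌉ = ⌈54/146⌉ − ⌈45/146⌉ = 1 − 1 = 0
n=6: ⌈(7·9)/146⌉ − ⌈(6·9)/146⌉ = ⌈63/146⌉ − ⌈54/146⌉ = 1 − 1 = 0
n=7: ⌈(8·9)/146⌉ − ⌈(7·9)/146⌉ = ⌈72/146⌉ − ⌈63/146⌉ = 1 − 1 = 0
n=8: ⌈(9·9)/146⌉ − ⌈(8·9)/146⌉ = ⌈81/146⌉ − ⌈72/146⌉ = 1 − 1 = 0
n=9: ⌈(10·9)/146⌉ − ⌈(9·9)/146⌉ = ⌈90/146⌉ − ⌈81/146⌉ = 1 − 1 = 0
n=10: ⌈(11·9)/146⌉ − ⌈(10·9)/146⌉ = ⌈99/146⌉ − ⌈90/146⌉ = 1 − 1 = 0
n=11: ⌈(12·9)/146⌉ − ⌈(11·9)/146⌉ = ⌈108/146⌉ − ⌈99/146⌉ = 1 − 1 = 0
n=12: ⌈(13·9)/146⌉ − ⌈(12·9)/146⌉ = ⌈117/146⌉ − ⌈108/146⌉ = 1 − 1 = 0
n=13: ⌈(14·9)/146⌉ − ⌈(13·9)/146⌉ = ⌈126/146⌉ − ⌈117/146⌉ = 1 − 1 = 0
n=14: ⌈(15·9)/146⌉ − ⌈(14·9)/146⌉ = ⌈135/146⌉ − ⌈126/146⌉ = 1 − 1 = 0
n=15: ⌈(16·9)/146⌉ − ⌈(15·9)/146⌉ = ⌈144/146⌉ − ⌈135/146⌉ = 1 − 1 = 0
n=16: ⌈(17·9)/146⌉ − ⌈(16·9)/146⌉ = ⌈153/146⌉ − ⌈144/146⌉ = 2 − 1 = 1
n=17: ⌈(18·9)/146⌉ − ⌈(17·9)/146⌉ = ⌈162/146⌉ − ⌈153/146⌉ = 2 − 2 = 0
n=18: ⌈(19·9)/146⌉ − ⌈(18·9)/146⌉ = ⌈171/146⌉ − ⌈162/146⌉ = 2 − 2 = 0
n=19: ⌈(20·9)/146⌉ − ⌈(19·9)/146⌉ = ⌈180/146⌉ − ⌈171/146⌉ = 2 − 2 = 0
n=20: ⌈(21·9)/146⌉ − ⌈(20·9)/146⌉ = ⌈189/146⌉ − ⌈180/146⌉ = 2 − 2 = 0
n=21: ⌈(22·9)/146⌉ − ⌈(21·9)/146⌉ = ⌈198/146⌉ − ⌈189/146⌉ = 2 − 2 = 0
n=22: ⌈(23·9)/146⌉ − ⌈(22·9)/146⌉ = ⌈207/146⌉ − ⌈198/146⌉ = 2 − 2 = 0
n=23: ⌈(24·9)/146⌉ − ⌈(23·9)/146⌉ = ⌈216/146⌉ − ⌈207/146⌉ = 2 − 2 = 0
n=24: ⌈(25·9)/146⌉ − ⌈(24·9)/146⌉ = ⌈225/146⌉ − ⌈216/146⌉ = 2 − 2 = 0
n=25: ⌈(26·9)/146⌉ − ⌈(25·9)/146⌉ = ⌈234/146⌉ − ⌈225/146⌉ = 2 − 2 = 0
n=26: ⌈(27·9)/146⌉ − ⌈(26·9)/146⌉ = ⌈243/146⌉ − ⌈234/146⌉ = 2 − 2 = 0
n=27: ⌈(28·9)/146⌉ − ⌈(27·9)/146⌉ = ⌈252/146⌉ − ⌈243/146⌉ = 2 − 2 = 0
n=28: ⌈(29·9)/146⌉ − ⌈(28·9)/146⌉ = ⌈261/146⌉ − ⌈252/146⌉ = 2 − 2 = 0
n=29: ⌈(30·9)/146⌉ − ⌈(29·9)/146⌉ = ⌈270/146⌉ − ⌈261/146⌉ = 2 − 2 = 0
n=30: ⌈(31·9)/146⌉ − ⌈(30·9)/146⌉ = ⌈279/146⌉ − ⌈270/146⌉ = 2 − 2 = 0
n=31: ⌈(32·9)/146⌉ − ⌈(31·9)/146⌉ = ⌈288/146⌉ − ⌈279/146⌉ = 2 − 2 = 0
n=32: ⌈(33·9)/146⌉ − ⌈(32·9)/146⌉ = ⌈297/146⌉ − ⌈288/146⌉ = 3 − 2 = 1
n=33: ⌈(34·9)/146⌉ − ⌈(33·9)/146⌉ = ⌈306/146⌉ − ⌈297/146⌉ = 3 − 3 = 0
n=34: ⌈(35·9)/146⌉ − ⌈(34·9)/146⌉ = ⌈315/146⌉ − ⌈306/146⌉ = 3 − 3 = 0
n=35: ⌈(36·9)/146⌉ − ⌈(35·9)/146⌉ = ⌈324/146⌉ − ⌈315/146⌉ = 3 − 3 = 0
n=36: ⌈(37·9)/146⌉ − ⌈(36·9)/146⌉ = ⌈333/146⌉ − ⌈324/146⌉ = 3 − 3 = 0
n=37: ⌈(38·9)/146⌉ − ⌈(37·9)/146⌉ = ⌈342/146⌉ − ⌈333/146⌉ = 3 − 3 = 0
n=38: ⌈(39·9)/146⌉ − ⌈(38·9)/146⌉ = ⌈351/146⌉ − ⌈342/146⌉ = 3 − 3 = 0
n=39: ⌈(40·9)/146⌉ − ⌈(39·9)/146⌉ = ⌈360/146⌉ − ⌈351/146⌉ = 3 − 3 = 0
n=40: ⌈(41·9)/146⌉ − ⌈(40·9)/146⌉ = ⌈369/146⌉ − ⌈360/146⌉ = 3 − 3 = 0
n=41: ⌈(42·9)/146⌉ − ⌈(41·9)/146⌉ = ⌈378/146⌉ − ⌈369/146⌉ = 3 − 3 = 0
n=42: ⌈(43·9)/146⌉ − ⌈(42·9)/146⌉ = ⌈387/146⌉ − ⌈378/146⌉ = 3 − 3 = 0
n=43: ⌈(44·9)/146⌉ − ⌈(43·9)/146⌉ = ⌈396/146⌉ − ⌈387/146⌉ = 3 − 3 = 0
n=44: ⌈(45·9)/146⌉ − ⌈(44·9)/146⌉ = ⌈405/146⌉ − ⌈396/146⌉ = 3 − 3 = 0
n=45: ⌈(46·9)/146⌉ − ⌈(45·9)/146⌉ = ⌈414/146⌉ − ⌈405/146⌉ = 3 − 3 = 0
n=46: ⌈(47·9)/146⌉ − ⌈(46·9)/146⌉ = ⌈423/146⌉ − ⌈414/146⌉ = 3 − 3 = 0
n=47: ⌈(48·9)/146⌉ − ⌈(47·9)/146⌉ = ⌈432/146⌉ − ⌈423/146⌉ = 3 − 3 = 0
n=48: ⌈(49·9)/146⌉ − ⌈(48·9)/146⌉ = ⌈441/146⌉ − ⌈432/146⌉ = 4 − 3 = 1
n=49: ⌈(50·9)/146⌉ − ⌈(49·9)/146⌉ = ⌈450/146⌉ − ⌈441/146⌉ = 4 − 4 = 0
n=50: ⌈(51·9)/146⌉ − ⌈(50·9)/146⌉ = ⌈459/146⌉ − ⌈450/146⌉ = 4 − 4 = 0
n=51: ⌈(52·9)/146⌉ − ⌈(51·9)/146⌉ = ⌈468/146⌉ − ⌈459/146⌉ = 4 − 4 = 0
n=52: ⌈(53·9)/146⌉ − ⌈(52·9)/146⌉ = ⌈477/146⌉ − ⌈468/146⌉ = 4 − 4 = 0
n=53: ⌈(54·9)/146⌉ − ⌈(53·9)/146⌉ = ⌈486/146⌉ − ⌈477/146⌉ = 4 − 4 = 0
n=54: ⌈(55·9)/146⌉ − ⌈(54·9)/146⌉ = ⌈495/146⌉ − ⌈486/146⌉ = 4 − 4 = 0
n=55: ⌈(56·9)/146⌉ − ⌈(55·9)/146⌉ = ⌈504/146⌉ − ⌈495/146⌉ = 4 − 4 = 0
n=56: ⌈(57·9)/146⌉ − ⌈(56·9)/146⌉ = ⌈513/146⌉ − ⌈504/146⌉ = 4 − 4 = 0
n=57: ⌈(58·9)/146⌉ − ⌈(57·9)/146⌉ = ⌈522/146⌉ − ⌈513/146⌉ = 4 − 4 = 0
n=58: ⌈(59·9)/146⌉ − ⌈(58·9)/146⌉ = ⌈531/146⌉ − ⌈522/146⌉ = 4 − 4 = 0


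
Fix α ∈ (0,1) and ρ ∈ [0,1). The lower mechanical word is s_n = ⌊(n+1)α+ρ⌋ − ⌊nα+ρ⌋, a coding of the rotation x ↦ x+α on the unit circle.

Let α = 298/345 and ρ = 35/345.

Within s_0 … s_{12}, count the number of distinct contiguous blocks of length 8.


t_n = ⌊(n·298+35)/345⌋ for n = 0 … 13:
  n=0…9: ⌊35/345⌋=0 ⌊333/345⌋=0 ⌊631/345⌋=1 ⌊929/345⌋=2 ⌊1227/345⌋=3 ⌊1525/345⌋=4 ⌊1823/345⌋=5 ⌊2121/345⌋=6 ⌊2419/345⌋=7 ⌊2717/345⌋=7
  n=10…13: ⌊3015/345⌋=8 ⌊3313/345⌋=9 ⌊3611/345⌋=10 ⌊3909/345⌋=11
s_n = t_(n+1) − t_n for n = 0 … 12 gives
prefix = 0111111101111
slide a length-8 window over [0..7] … [5..12] (6 windows); first occurrence of each distinct factor:
  [  0..  7] 01111111
  [  1..  8] 11111110
  [  2..  9] 11111101
  [  3.. 10] 11111011
  [  4.. 11] 11110111
  [  5.. 12] 11101111
distinct factors: {01111111, 11101111, 11110111, 11111011, 11111101, 11111110}
count = 6  (Sturmian bound for length 8 is 9)

6


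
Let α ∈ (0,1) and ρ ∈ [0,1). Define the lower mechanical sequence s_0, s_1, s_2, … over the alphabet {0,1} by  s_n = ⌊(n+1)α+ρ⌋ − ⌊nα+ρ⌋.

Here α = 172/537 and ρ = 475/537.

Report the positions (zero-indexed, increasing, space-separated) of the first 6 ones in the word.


0 3 6 9 12 15

n=0: ⌊647/537⌋−⌊475/537⌋ = 1−0 = 1  ← one
n=1: ⌊819/537⌋−⌊647/537⌋ = 1−1 = 0
n=2: ⌊991/537⌋−⌊819/537⌋ = 1−1 = 0
n=3: ⌊1163/537⌋−⌊991/537⌋ = 2−1 = 1  ← one
n=4: ⌊1335/537⌋−⌊1163/537⌋ = 2−2 = 0
n=5: ⌊1507/537⌋−⌊1335/537⌋ = 2−2 = 0
n=6: ⌊1679/537⌋−⌊1507/537⌋ = 3−2 = 1  ← one
n=7: ⌊1851/537⌋−⌊1679/537⌋ = 3−3 = 0
n=8: ⌊2023/537⌋−⌊1851/537⌋ = 3−3 = 0
n=9: ⌊2195/537⌋−⌊2023/537⌋ = 4−3 = 1  ← one
n=10: ⌊2367/537⌋−⌊2195/537⌋ = 4−4 = 0
n=11: ⌊2539/537⌋−⌊2367/537⌋ = 4−4 = 0
n=12: ⌊2711/537⌋−⌊2539/537⌋ = 5−4 = 1  ← one
n=13: ⌊2883/537⌋−⌊2711/537⌋ = 5−5 = 0
n=14: ⌊3055/537⌋−⌊2883/537⌋ = 5−5 = 0
n=15: ⌊3227/537⌋−⌊3055/537⌋ = 6−5 = 1  ← one
positions of the first 6 ones: 0 3 6 9 12 15
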